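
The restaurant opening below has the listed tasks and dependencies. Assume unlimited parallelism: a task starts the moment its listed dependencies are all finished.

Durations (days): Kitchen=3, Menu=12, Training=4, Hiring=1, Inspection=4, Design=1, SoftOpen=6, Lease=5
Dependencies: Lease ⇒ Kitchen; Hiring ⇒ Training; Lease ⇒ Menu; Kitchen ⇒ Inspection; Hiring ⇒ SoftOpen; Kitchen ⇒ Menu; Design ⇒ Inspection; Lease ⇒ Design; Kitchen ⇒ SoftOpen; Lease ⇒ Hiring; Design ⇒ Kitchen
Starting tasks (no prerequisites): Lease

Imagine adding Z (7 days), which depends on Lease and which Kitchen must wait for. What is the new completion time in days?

Originally the project takes 21 days.
With Z inserted, Kitchen now waits for max(Design, Lease, Z).
New critical path: Lease→Z→Kitchen→Menu = 5+7+3+12 = 27 ⇒ 27 days.

27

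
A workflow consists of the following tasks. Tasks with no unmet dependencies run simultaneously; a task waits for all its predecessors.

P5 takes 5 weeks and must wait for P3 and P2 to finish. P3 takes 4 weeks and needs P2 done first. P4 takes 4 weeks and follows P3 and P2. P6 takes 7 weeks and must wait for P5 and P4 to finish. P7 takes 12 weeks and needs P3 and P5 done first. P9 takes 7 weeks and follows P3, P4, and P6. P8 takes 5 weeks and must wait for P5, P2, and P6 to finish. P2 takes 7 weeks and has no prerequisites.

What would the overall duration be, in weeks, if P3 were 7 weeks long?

33

Critical path before the change: P2→P3→P5→P6→P9 = 7+4+5+7+7 = 30 giving 30 weeks.
P3 lies on that path, so at 7 weeks the path becomes 33 weeks.
That remains the longest chain; total 33 weeks.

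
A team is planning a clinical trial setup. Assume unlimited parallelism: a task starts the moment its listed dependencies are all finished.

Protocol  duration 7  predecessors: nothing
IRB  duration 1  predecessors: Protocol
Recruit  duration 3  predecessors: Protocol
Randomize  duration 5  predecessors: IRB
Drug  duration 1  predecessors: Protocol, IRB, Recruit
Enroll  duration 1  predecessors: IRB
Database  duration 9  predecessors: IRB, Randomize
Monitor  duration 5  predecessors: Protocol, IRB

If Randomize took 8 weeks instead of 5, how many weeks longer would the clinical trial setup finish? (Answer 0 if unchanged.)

3

Actual critical path: Protocol→IRB→Randomize→Database = 7+1+5+9 = 22 ⇒ 22 weeks.
Randomize is on the critical path; changing it to 8 makes that path 25 weeks.
No other chain overtakes it, so the finish is 25 weeks.
Change in finish: 25 − 22 = +3 weeks.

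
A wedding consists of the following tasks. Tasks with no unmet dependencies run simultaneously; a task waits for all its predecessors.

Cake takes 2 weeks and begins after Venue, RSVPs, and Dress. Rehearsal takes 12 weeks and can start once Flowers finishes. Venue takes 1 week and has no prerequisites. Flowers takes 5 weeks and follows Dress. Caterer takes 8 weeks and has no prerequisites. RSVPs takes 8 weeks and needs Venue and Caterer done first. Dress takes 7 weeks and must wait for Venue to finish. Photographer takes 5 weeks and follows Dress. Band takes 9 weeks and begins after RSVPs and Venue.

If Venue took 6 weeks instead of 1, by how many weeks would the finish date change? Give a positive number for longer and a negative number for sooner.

5

Baseline: Venue→Dress→Flowers→Rehearsal = 1+7+5+12 = 25 → 25 weeks.
Since Venue is critical, the +5 change carries straight to that chain (now 30 weeks).
That remains the longest chain; total 30 weeks.
Change in finish: 30 − 25 = +5 weeks.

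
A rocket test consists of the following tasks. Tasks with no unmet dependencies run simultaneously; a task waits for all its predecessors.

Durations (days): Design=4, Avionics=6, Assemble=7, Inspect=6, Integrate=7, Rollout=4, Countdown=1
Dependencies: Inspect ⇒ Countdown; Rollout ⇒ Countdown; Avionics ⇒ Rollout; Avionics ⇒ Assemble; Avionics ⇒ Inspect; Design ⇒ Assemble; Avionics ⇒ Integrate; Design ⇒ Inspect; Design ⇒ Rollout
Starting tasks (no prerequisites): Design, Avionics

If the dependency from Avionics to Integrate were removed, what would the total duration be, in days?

13

Before: longest chain Avionics→Assemble = 6+7 = 13, finish 13.
Without Avionics→Integrate, Integrate's earliest start moves from 6 to 0.
After: Avionics→Assemble = 6+7 = 13 → 13 days.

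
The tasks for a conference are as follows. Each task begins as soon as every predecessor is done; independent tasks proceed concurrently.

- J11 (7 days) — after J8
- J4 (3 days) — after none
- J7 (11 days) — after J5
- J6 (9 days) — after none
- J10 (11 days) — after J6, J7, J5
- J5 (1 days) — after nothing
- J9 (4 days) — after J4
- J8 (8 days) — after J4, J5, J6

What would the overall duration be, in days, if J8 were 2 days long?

23

Baseline: J6→J8→J11 = 9+8+7 = 24 → 24 days.
J8 lies on that path, so at 2 days the path becomes 18 days.
New critical path: J5→J7→J10 = 1+11+11 = 23 ⇒ 23 days.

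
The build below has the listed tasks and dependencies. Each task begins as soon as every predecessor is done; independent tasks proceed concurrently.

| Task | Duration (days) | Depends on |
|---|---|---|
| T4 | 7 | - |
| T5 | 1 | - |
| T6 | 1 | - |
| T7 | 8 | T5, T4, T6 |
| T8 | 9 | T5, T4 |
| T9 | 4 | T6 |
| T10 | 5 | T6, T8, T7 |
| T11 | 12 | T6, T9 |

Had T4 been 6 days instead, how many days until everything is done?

Baseline: T4→T8→T10 = 7+9+5 = 21 → 21 days.
Since T4 is critical, the -1 change carries straight to that chain (now 20 days).
No other chain overtakes it, so the finish is 20 days.

20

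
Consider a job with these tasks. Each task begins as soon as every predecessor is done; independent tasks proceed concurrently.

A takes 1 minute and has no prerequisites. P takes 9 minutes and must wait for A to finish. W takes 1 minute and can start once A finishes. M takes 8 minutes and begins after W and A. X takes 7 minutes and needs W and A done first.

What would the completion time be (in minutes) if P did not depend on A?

Before: longest chain A→P = 1+9 = 10, finish 10.
Without A→P, P's earliest start moves from 1 to 0.
The longest chain is now A→W→M = 1+1+8 = 10, so the project takes 10 minutes.

10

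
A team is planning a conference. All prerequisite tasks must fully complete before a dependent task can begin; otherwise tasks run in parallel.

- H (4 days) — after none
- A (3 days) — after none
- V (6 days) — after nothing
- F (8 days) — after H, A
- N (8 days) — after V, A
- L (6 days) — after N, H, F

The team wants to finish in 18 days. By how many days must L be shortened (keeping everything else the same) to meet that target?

Current finish: 20 days; target: 18.
L is on every critical path, so each day cut from L cuts the finish by one (this holds down to a finish of 15).
Need 20 − 18 = 2 days off L → L becomes 4 days, finish becomes 18.

2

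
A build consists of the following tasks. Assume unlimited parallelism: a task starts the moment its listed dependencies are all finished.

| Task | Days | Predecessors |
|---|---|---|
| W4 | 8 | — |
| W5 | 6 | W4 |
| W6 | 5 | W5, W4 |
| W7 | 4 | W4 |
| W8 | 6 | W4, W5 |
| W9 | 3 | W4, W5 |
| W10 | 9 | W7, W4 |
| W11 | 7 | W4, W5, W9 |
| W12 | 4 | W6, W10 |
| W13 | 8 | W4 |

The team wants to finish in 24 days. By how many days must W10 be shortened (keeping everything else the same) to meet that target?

1

Current finish: 25 days; target: 24.
W10 is on every critical path, so each day cut from W10 cuts the finish by one (this holds down to a finish of 24).
Need 25 − 24 = 1 day off W10 → W10 becomes 8 days, finish becomes 24.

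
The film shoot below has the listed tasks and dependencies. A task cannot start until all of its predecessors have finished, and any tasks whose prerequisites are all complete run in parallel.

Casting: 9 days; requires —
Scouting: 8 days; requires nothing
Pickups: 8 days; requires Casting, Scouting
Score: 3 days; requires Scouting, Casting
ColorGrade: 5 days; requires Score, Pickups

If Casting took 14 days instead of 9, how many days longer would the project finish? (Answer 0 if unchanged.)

Baseline: Casting→Pickups→ColorGrade = 9+8+5 = 22 → 22 days.
Casting lies on that path, so at 14 days the path becomes 27 days.
The critical path is still Casting→Pickups→ColorGrade; finish is now 27 days.
Change in finish: 27 − 22 = +5 days.

5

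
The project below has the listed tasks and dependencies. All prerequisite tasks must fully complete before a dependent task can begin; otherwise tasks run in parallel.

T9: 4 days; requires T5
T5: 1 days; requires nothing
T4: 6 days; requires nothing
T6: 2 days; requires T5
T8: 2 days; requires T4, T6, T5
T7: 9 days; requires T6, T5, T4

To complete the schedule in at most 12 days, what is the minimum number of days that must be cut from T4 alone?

3

Current finish: 15 days; target: 12.
T4 is on every critical path, so each day cut from T4 cuts the finish by one (this holds down to a finish of 12).
Need 15 − 12 = 3 days off T4 → T4 becomes 3 days, finish becomes 12.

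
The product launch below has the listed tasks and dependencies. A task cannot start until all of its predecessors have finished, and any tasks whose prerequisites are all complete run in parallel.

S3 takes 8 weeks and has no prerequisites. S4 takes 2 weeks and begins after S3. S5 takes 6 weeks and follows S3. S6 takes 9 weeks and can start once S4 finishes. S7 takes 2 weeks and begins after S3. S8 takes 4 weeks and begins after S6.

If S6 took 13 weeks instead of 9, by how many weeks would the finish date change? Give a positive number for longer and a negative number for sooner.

4

Actual critical path: S3→S4→S6→S8 = 8+2+9+4 = 23 ⇒ 23 weeks.
S6 is on the critical path; changing it to 13 makes that path 27 weeks.
That remains the longest chain; total 27 weeks.
Change in finish: 27 − 23 = +4 weeks.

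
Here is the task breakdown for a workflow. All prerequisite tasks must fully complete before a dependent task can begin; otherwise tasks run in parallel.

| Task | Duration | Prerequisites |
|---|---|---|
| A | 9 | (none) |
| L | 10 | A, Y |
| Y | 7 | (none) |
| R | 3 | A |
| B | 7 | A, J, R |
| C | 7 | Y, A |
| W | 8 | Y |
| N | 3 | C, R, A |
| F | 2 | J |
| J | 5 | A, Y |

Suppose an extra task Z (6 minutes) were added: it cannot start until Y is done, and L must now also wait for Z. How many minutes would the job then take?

23

Originally the job takes 21 minutes.
With Z inserted, L now waits for max(A, Y, Z).
New critical path: Y→Z→L = 7+6+10 = 23 ⇒ 23 minutes.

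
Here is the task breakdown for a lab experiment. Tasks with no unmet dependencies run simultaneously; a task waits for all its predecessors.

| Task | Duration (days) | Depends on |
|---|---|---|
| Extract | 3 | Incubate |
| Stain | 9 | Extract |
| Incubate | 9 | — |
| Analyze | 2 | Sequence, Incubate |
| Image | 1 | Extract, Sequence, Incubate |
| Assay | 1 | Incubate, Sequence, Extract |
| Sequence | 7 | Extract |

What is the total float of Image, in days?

1

Critical path: Incubate→Extract→Sequence→Analyze = 9+3+7+2 = 21, so the finish is 21 days.
The longest chain containing Image totals 20 days.
Slack of Image = 20 − 19 = 1 day.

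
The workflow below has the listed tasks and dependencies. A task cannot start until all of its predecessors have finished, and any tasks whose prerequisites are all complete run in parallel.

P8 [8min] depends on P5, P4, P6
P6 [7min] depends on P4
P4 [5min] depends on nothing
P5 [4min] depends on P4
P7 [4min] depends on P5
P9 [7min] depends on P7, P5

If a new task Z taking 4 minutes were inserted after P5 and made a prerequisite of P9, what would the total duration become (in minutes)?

Originally the plan takes 20 minutes.
With Z inserted, P9 now waits for max(P7, P5, Z).
New critical path: P4→P5→Z→P9 = 5+4+4+7 = 20 ⇒ 20 minutes.

20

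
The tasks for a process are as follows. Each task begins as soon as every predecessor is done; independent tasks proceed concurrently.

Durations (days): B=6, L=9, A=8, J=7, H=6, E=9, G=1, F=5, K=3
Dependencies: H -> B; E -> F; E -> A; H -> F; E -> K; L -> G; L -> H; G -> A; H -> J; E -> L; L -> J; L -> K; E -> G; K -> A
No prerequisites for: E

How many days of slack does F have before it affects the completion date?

The longest chain is E→L→H→J = 9+9+6+7 = 31; overall finish 31 days.
Longest path through F: 29 days (earliest finish 29, latest finish 31).
So F can slip 31 − 29 = 2 days.

2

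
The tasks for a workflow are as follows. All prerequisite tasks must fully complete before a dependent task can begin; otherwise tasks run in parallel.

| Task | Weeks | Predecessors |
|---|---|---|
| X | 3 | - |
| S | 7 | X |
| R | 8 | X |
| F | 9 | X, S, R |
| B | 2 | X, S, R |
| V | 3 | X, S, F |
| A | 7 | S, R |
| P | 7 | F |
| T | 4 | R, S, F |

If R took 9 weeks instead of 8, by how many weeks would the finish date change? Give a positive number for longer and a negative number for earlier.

Baseline: X→R→F→P = 3+8+9+7 = 27 → 27 weeks.
Since R is critical, the +1 change carries straight to that chain (now 28 weeks).
That remains the longest chain; total 28 weeks.
Change in finish: 28 − 27 = +1 weeks.

1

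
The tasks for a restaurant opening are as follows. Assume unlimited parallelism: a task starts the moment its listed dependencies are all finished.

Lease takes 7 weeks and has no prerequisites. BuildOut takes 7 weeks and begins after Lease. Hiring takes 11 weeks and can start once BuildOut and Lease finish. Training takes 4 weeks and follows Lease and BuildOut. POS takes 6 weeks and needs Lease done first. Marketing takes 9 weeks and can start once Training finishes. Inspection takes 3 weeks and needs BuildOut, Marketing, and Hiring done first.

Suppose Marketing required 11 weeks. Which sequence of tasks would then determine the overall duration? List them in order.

Critical path before the change: Lease→BuildOut→Training→Marketing→Inspection = 7+7+4+9+3 = 30 giving 30 weeks.
Since Marketing is critical, the +2 change carries straight to that chain (now 32 weeks).
No other chain overtakes it, so the finish is 32 weeks.

Lease, BuildOut, Training, Marketing, Inspection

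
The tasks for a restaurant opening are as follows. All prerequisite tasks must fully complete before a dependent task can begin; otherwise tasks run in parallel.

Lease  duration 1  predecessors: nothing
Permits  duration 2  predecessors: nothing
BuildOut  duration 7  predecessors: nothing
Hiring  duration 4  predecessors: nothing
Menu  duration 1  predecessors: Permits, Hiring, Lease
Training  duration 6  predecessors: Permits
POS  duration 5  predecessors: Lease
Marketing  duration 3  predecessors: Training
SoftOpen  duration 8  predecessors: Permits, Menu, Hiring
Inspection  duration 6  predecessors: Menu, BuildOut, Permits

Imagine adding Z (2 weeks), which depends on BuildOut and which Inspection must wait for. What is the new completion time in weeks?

Originally the job takes 13 weeks.
With Z inserted, Inspection now waits for max(Menu, BuildOut, Permits, Z).
New critical path: BuildOut→Z→Inspection = 7+2+6 = 15 ⇒ 15 weeks.

15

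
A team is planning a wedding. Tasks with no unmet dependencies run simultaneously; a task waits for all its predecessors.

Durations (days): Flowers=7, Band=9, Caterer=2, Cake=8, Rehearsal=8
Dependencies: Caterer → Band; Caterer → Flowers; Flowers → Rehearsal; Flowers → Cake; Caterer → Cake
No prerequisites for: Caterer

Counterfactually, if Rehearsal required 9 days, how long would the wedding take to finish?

18

The binding path is Caterer→Flowers→Rehearsal = 2+7+8 = 17; finish at 17 days.
Since Rehearsal is critical, the +1 change carries straight to that chain (now 18 days).
That remains the longest chain; total 18 days.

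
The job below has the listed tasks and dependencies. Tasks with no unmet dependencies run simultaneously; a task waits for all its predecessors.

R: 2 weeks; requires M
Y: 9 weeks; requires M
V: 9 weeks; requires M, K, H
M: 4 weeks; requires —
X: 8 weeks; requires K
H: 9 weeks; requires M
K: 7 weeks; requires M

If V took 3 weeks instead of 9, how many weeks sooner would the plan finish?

Actual critical path: M→H→V = 4+9+9 = 22 ⇒ 22 weeks.
Since V is critical, the -6 change carries straight to that chain (now 16 weeks).
New critical path: M→K→X = 4+7+8 = 19 ⇒ 19 weeks.
Change in finish: 19 − 22 = -3 weeks.

3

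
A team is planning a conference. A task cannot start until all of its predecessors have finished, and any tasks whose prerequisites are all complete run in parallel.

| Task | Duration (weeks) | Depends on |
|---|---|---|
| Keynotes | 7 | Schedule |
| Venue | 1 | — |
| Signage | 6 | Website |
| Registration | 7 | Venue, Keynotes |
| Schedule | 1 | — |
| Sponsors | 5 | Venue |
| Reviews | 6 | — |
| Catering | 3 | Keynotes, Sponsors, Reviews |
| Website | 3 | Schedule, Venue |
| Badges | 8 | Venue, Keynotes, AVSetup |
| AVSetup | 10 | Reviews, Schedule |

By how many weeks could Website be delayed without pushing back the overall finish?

14

Critical path: Reviews→AVSetup→Badges = 6+10+8 = 24, so the finish is 24 weeks.
Website finishes as early as 4 and must finish by 18.
Float = 24 − 10 = 14.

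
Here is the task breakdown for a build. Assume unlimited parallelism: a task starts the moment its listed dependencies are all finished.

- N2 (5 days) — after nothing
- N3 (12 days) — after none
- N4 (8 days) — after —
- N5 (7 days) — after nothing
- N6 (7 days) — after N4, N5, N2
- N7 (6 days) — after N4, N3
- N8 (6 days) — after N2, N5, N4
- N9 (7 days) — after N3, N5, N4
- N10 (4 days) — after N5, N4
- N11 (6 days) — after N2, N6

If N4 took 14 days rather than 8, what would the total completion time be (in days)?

27

The binding path is N4→N6→N11 = 8+7+6 = 21; finish at 21 days.
N4 lies on that path, so at 14 days the path becomes 27 days.
The critical path is still N4→N6→N11; finish is now 27 days.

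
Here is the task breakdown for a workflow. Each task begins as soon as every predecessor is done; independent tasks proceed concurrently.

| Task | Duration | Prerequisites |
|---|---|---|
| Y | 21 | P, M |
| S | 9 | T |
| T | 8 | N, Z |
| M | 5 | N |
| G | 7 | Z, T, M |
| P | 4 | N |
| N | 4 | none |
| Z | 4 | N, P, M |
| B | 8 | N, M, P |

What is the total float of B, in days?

The longest chain is N→M→Z→T→S = 4+5+4+8+9 = 30; overall finish 30 days.
The longest chain containing B totals 17 days.
So B can slip 30 − 17 = 13 days.

13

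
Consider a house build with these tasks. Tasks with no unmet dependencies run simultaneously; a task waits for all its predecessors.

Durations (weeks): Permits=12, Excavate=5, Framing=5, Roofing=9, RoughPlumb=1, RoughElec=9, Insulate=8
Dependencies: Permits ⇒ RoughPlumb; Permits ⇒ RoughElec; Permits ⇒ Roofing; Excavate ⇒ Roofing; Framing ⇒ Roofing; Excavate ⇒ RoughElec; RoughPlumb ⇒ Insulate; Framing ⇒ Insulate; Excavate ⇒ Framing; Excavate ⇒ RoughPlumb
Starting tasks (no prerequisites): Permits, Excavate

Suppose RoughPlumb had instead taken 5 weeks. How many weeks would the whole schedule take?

25

The binding path is Permits→RoughPlumb→Insulate = 12+1+8 = 21; finish at 21 weeks.
RoughPlumb lies on that path, so at 5 weeks the path becomes 25 weeks.
The critical path is still Permits→RoughPlumb→Insulate; finish is now 25 weeks.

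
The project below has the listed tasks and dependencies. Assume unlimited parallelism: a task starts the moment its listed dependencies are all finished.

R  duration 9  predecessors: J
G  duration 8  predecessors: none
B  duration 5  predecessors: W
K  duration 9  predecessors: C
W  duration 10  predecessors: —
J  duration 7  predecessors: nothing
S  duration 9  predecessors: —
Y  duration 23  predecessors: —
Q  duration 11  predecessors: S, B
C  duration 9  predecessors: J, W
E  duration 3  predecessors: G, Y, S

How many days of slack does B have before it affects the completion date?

W→C→K = 10+9+9 = 28 sets the makespan at 28 days.
B finishes as early as 15 and must finish by 17.
So B can slip 17 − 15 = 2 days.

2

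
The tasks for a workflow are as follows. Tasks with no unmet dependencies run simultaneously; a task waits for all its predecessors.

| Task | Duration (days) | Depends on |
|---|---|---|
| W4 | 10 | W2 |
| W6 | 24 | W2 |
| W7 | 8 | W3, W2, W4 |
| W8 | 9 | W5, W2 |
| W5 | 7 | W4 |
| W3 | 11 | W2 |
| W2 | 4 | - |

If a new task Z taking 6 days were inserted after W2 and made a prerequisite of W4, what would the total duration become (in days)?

36

Originally the project takes 30 days.
With Z inserted, W4 now waits for max(W2, Z).
New critical path: W2→Z→W4→W5→W8 = 4+6+10+7+9 = 36 ⇒ 36 days.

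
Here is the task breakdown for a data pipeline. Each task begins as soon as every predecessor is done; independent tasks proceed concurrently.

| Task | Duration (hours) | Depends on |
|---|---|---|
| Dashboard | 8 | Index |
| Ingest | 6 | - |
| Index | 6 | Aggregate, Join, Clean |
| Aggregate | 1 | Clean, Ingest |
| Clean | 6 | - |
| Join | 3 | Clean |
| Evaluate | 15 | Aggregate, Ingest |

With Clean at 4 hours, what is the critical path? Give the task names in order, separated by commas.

Ingest, Aggregate, Evaluate

Baseline: Clean→Join→Index→Dashboard = 6+3+6+8 = 23 → 23 hours.
Since Clean is critical, the -2 change carries straight to that chain (now 21 hours).
New critical path: Ingest→Aggregate→Evaluate = 6+1+15 = 22 ⇒ 22 hours.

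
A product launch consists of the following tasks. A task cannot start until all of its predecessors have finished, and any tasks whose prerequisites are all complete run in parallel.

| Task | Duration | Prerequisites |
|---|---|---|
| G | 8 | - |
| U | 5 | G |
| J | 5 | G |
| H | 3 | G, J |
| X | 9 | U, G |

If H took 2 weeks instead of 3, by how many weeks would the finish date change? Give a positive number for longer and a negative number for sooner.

0

Actual critical path: G→U→X = 8+5+9 = 22 ⇒ 22 weeks.
H is off the critical path — its longest chain is 16 weeks, giving 6 of slack.
The critical path is still G→U→X; finish is now 22 weeks.
Change in finish: 22 − 22 = +0 weeks.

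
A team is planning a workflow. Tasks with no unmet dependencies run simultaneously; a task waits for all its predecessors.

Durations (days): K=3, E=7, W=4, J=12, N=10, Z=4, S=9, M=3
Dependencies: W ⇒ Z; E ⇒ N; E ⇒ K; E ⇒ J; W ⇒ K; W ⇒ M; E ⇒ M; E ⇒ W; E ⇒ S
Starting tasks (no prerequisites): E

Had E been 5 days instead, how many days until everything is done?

17

Baseline: E→J = 7+12 = 19 → 19 days.
E lies on that path, so at 5 days the path becomes 17 days.
No other chain overtakes it, so the finish is 17 days.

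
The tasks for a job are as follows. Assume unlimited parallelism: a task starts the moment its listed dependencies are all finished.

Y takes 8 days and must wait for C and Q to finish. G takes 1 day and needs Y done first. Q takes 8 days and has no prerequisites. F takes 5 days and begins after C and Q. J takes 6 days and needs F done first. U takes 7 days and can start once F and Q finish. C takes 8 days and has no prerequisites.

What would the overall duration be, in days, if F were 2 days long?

17

The binding path is Q→F→U = 8+5+7 = 20; finish at 20 days.
F is on the critical path; changing it to 2 makes that path 17 days.
That remains the longest chain; total 17 days.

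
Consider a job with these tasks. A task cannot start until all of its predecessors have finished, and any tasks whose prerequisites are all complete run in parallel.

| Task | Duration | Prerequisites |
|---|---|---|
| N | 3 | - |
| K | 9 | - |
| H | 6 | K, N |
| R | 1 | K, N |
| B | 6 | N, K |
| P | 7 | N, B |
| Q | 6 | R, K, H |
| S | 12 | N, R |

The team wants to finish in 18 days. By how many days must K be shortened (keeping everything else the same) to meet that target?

4

Current finish: 22 days; target: 18.
K is on every critical path, so each day cut from K cuts the finish by one (this holds down to a finish of 16).
Need 22 − 18 = 4 days off K → K becomes 5 days, finish becomes 18.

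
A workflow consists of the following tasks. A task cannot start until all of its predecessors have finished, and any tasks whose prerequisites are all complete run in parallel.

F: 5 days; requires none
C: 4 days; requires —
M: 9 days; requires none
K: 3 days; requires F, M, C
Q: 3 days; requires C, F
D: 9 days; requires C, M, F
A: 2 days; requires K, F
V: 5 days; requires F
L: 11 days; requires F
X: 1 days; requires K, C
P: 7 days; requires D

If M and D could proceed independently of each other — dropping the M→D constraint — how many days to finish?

21

Before: longest chain M→D→P = 9+9+7 = 25, finish 25.
Without M→D, D's earliest start moves from 9 to 5.
New critical path: F→D→P = 5+9+7 = 21 ⇒ 21 days.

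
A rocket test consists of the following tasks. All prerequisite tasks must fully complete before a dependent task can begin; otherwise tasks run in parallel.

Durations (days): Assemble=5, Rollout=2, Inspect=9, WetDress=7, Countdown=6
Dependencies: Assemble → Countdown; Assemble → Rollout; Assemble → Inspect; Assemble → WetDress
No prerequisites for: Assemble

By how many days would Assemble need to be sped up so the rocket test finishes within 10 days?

Current finish: 14 days; target: 10.
Assemble is on every critical path, so each day cut from Assemble cuts the finish by one (this holds down to a finish of 10).
Need 14 − 10 = 4 days off Assemble → Assemble becomes 1 day, finish becomes 10.

4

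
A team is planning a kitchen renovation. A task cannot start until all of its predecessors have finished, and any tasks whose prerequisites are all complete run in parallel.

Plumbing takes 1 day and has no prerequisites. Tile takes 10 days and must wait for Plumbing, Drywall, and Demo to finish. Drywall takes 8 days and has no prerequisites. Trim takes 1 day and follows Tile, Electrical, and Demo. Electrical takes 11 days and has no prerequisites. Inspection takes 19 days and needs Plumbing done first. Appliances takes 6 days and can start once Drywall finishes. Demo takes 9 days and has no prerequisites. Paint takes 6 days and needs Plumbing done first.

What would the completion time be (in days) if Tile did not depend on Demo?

With the dependency in place, Demo→Tile→Trim = 9+10+1 = 20 sets the finish at 20 days.
Without Demo→Tile, Tile's earliest start moves from 9 to 8.
The longest chain is now Plumbing→Inspection = 1+19 = 20, so the plan takes 20 days.

20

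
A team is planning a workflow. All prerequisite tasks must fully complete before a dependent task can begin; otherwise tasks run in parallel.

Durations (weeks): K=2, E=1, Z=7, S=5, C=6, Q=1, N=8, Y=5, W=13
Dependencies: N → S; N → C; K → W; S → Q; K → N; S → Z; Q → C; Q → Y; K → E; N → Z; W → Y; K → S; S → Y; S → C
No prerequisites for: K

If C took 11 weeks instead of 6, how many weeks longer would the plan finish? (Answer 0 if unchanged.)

Baseline: K→N→S→Q→C = 2+8+5+1+6 = 22 → 22 weeks.
Since C is critical, the +5 change carries straight to that chain (now 27 weeks).
That remains the longest chain; total 27 weeks.
Change in finish: 27 − 22 = +5 weeks.

5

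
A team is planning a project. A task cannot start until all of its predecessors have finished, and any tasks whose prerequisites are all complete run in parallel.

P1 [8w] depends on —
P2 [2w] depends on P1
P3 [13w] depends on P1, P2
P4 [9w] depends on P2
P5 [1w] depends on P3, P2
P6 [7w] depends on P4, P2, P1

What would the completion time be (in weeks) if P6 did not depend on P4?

24

Before: longest chain P1→P2→P4→P6 = 8+2+9+7 = 26, finish 26.
Without P4→P6, P6's earliest start moves from 19 to 10.
After: P1→P2→P3→P5 = 8+2+13+1 = 24 → 24 weeks.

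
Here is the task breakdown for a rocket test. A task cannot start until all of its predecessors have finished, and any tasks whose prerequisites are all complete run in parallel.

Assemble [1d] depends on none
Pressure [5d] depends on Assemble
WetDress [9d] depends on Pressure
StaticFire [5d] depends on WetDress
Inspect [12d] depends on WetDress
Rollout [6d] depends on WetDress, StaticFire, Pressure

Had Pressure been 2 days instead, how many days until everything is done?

Baseline: Assemble→Pressure→WetDress→Inspect = 1+5+9+12 = 27 → 27 days.
Since Pressure is critical, the -3 change carries straight to that chain (now 24 days).
That remains the longest chain; total 24 days.

24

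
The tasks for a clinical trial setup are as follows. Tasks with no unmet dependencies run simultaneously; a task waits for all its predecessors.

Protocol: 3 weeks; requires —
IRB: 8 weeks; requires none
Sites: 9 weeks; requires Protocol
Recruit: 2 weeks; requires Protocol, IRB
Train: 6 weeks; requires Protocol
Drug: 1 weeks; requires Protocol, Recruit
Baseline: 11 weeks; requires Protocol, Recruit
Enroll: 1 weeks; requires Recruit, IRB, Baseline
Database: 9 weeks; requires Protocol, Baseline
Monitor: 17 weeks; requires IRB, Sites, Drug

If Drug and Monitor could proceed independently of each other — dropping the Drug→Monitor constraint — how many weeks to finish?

30

Original critical path: IRB→Recruit→Baseline→Database = 8+2+11+9 = 30 ⇒ 30 weeks.
Dropping Drug→Monitor doesn't change Monitor's earliest start (12); another predecessor still binds.
New critical path: IRB→Recruit→Baseline→Database = 8+2+11+9 = 30 ⇒ 30 weeks.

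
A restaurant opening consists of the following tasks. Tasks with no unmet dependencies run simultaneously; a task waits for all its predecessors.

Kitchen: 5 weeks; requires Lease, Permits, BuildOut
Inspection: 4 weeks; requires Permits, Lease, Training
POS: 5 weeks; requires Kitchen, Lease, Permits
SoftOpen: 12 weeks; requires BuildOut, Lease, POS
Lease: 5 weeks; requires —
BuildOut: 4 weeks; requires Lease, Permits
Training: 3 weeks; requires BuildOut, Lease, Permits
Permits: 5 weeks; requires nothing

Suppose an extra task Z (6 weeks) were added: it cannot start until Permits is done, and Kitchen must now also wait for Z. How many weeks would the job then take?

Originally the job takes 31 weeks.
With Z inserted, Kitchen now waits for max(Lease, Permits, BuildOut, Z).
New critical path: Permits→Z→Kitchen→POS→SoftOpen = 5+6+5+5+12 = 33 ⇒ 33 weeks.

33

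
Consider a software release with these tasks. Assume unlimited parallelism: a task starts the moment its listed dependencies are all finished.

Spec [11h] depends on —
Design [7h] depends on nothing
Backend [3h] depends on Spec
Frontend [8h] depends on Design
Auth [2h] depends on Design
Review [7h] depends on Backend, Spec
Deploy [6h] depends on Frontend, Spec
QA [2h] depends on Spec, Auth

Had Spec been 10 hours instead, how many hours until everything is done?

Baseline: Spec→Backend→Review = 11+3+7 = 21 → 21 hours.
Since Spec is critical, the -1 change carries straight to that chain (now 20 hours).
New critical path: Design→Frontend→Deploy = 7+8+6 = 21 ⇒ 21 hours.

21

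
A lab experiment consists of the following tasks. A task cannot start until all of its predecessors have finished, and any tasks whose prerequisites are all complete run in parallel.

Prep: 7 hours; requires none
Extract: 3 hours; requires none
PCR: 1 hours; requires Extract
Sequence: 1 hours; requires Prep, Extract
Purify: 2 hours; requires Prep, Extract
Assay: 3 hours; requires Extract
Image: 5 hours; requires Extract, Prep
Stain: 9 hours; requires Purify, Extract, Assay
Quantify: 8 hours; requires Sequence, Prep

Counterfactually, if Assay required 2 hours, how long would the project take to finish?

Baseline: Prep→Purify→Stain = 7+2+9 = 18 → 18 hours.
Assay is off the critical path — its longest chain is 15 hours, giving 3 of slack.
That remains the longest chain; total 18 hours.

18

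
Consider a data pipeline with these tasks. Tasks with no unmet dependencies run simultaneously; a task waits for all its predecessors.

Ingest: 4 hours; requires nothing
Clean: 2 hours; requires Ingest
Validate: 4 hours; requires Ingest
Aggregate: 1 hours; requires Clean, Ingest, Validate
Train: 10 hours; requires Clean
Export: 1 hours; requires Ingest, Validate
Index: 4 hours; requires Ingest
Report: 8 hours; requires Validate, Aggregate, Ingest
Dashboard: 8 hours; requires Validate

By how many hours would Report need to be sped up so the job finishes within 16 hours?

Current finish: 17 hours; target: 16.
Report is on every critical path, so each hour cut from Report cuts the finish by one (this holds down to a finish of 16).
Need 17 − 16 = 1 hour off Report → Report becomes 7 hours, finish becomes 16.

1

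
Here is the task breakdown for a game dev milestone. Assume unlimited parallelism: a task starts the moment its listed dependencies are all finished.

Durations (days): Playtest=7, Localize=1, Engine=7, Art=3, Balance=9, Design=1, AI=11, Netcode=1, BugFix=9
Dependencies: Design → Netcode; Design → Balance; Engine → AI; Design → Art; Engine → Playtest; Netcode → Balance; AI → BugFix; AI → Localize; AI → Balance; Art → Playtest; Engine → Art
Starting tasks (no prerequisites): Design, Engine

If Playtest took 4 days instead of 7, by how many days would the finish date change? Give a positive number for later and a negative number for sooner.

As given, the longest chain is Engine→AI→Balance = 7+11+9 = 27, so the finish is 27 days.
Playtest is off the critical path — its longest chain is 17 days, giving 10 of slack.
The critical path is still Engine→AI→Balance; finish is now 27 days.
Change in finish: 27 − 27 = +0 days.

0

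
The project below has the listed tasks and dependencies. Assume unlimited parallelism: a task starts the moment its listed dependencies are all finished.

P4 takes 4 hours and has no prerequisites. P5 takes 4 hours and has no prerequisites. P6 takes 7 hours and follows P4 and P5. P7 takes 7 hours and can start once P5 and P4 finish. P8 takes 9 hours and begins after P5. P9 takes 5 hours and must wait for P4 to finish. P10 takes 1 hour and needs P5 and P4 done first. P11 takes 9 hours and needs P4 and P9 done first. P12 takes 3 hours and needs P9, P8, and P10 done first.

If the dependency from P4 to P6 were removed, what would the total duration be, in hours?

18

Original critical path: P4→P9→P11 = 4+5+9 = 18 ⇒ 18 hours.
Dropping P4→P6 doesn't change P6's earliest start (4); another predecessor still binds.
New critical path: P4→P9→P11 = 4+5+9 = 18 ⇒ 18 hours.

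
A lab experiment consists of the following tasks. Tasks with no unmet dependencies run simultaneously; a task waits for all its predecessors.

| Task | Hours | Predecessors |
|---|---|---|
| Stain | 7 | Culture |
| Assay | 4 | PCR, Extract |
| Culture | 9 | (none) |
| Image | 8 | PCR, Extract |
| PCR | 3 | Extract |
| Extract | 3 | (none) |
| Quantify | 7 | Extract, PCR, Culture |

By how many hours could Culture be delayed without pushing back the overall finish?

0

The longest chain is Culture→Stain = 9+7 = 16; overall finish 16 hours.
Culture finishes as early as 9 and must finish by 9.
So Culture can slip 9 − 9 = 0 hours.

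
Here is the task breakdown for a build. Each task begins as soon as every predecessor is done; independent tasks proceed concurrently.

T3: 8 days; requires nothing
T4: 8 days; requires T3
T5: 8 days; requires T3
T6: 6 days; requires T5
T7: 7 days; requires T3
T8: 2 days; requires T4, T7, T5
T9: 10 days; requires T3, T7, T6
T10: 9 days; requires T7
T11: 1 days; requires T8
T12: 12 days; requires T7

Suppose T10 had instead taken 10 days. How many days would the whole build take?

Baseline: T3→T5→T6→T9 = 8+8+6+10 = 32 → 32 days.
T10 has 8 days of float (longest path through it is 24).
The critical path is still T3→T5→T6→T9; finish is now 32 days.

32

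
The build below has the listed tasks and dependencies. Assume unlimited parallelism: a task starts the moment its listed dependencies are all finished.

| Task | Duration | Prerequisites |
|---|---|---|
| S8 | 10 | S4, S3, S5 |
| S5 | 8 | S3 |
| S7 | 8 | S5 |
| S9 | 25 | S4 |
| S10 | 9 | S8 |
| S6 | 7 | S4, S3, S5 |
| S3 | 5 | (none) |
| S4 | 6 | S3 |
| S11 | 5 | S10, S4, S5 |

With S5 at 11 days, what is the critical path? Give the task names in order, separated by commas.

The binding path is S3→S5→S8→S10→S11 = 5+8+10+9+5 = 37; finish at 37 days.
S5 lies on that path, so at 11 days the path becomes 40 days.
The critical path is still S3→S5→S8→S10→S11; finish is now 40 days.

S3, S5, S8, S10, S11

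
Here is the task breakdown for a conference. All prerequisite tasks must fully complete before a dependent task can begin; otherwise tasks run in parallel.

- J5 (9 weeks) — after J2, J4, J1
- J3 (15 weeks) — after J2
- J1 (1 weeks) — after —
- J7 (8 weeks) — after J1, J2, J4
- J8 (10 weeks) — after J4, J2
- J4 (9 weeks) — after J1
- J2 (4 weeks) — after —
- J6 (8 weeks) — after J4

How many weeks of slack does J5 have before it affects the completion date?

1

J1→J4→J8 = 1+9+10 = 20 sets the makespan at 20 weeks.
J5 finishes as early as 19 and must finish by 20.
So J5 can slip 20 − 19 = 1 week.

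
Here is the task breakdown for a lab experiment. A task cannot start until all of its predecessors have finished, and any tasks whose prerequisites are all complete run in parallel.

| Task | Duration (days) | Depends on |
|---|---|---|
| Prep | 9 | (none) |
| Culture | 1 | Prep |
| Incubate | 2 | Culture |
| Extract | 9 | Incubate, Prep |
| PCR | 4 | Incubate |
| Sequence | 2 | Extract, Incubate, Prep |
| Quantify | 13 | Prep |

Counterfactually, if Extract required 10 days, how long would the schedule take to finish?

24

As given, the longest chain is Prep→Culture→Incubate→Extract→Sequence = 9+1+2+9+2 = 23, so the finish is 23 days.
Extract is on the critical path; changing it to 10 makes that path 24 days.
That remains the longest chain; total 24 days.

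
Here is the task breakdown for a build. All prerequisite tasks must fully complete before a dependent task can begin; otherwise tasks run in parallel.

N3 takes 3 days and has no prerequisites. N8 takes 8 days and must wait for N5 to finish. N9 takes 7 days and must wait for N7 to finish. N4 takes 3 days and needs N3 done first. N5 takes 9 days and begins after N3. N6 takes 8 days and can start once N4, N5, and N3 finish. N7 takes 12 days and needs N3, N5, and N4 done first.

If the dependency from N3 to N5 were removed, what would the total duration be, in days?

With the dependency in place, N3→N5→N7→N9 = 3+9+12+7 = 31 sets the finish at 31 days.
Without N3→N5, N5's earliest start moves from 3 to 0.
After: N5→N7→N9 = 9+12+7 = 28 → 28 days.

28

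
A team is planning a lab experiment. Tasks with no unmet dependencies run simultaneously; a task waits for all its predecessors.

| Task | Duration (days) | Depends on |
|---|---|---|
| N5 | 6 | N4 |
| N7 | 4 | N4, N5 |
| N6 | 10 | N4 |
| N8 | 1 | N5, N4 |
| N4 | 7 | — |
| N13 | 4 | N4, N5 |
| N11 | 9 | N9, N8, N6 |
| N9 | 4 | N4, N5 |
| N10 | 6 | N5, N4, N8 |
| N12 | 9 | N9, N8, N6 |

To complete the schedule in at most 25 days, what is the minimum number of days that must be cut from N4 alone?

Current finish: 26 days; target: 25.
N4 is on every critical path, so each day cut from N4 cuts the finish by one (this holds down to a finish of 20).
Need 26 − 25 = 1 day off N4 → N4 becomes 6 days, finish becomes 25.

1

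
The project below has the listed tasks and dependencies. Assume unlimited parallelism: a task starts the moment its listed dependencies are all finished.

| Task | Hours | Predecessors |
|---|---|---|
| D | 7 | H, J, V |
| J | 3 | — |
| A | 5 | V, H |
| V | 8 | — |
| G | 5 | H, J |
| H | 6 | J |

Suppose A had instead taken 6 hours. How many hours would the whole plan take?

16

As given, the longest chain is J→H→D = 3+6+7 = 16, so the finish is 16 hours.
A is off the critical path — its longest chain is 14 hours, giving 2 of slack.
The critical path is still J→H→D; finish is now 16 hours.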